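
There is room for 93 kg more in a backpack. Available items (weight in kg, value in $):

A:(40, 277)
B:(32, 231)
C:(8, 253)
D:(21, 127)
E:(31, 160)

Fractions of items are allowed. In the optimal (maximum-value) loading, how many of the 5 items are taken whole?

Sort by value per unit weight and fill in that order.
Ratios (sorted): C 31.62, B 7.22, A 6.92, D 6.05, E 5.16
take C (8 @ 253); take B (32 @ 231); take A (40 @ 277); take 13/21 of D → 78.62. Capacity used 93/93.
3 item(s) taken whole; one partial (take 13/21 of D).

3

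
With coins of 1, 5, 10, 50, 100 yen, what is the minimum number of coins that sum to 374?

10

374 = 3×100 + 1×50 + 2×10 + 4×1
Total coins = 3 + 1 + 2 + 4 = 10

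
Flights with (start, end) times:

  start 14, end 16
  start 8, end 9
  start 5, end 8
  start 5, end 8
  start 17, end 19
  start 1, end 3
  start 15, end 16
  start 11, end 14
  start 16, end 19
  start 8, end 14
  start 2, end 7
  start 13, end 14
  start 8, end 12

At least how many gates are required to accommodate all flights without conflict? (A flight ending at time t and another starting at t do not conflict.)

3

Events (time:±→running): 1:+→1 2:+→2 3:-→1 5:+→2 5:+→3 … peak 3.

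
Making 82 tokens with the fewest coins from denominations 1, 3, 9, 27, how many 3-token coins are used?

Greedy: take as many of the largest coin as possible, then repeat with the remainder.
82 = 3×27 + 1×1
Count of 3: 0

0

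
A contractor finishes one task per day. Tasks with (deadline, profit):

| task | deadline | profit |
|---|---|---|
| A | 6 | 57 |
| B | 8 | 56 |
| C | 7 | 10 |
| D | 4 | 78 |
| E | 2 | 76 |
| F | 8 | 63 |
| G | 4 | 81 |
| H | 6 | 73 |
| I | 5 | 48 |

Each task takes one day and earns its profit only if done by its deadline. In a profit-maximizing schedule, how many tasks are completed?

8

By profit: G(d4,81), D(d4,78), E(d2,76), H(d6,73), F(d8,63), A(d6,57), B(d8,56), I(d5,48), C(d7,10)
G→slot 4; D→slot 3; E→slot 2; H→slot 6; F→slot 8; A→slot 5; B→slot 7; I→slot 1; C skipped.
8 of 9 scheduled.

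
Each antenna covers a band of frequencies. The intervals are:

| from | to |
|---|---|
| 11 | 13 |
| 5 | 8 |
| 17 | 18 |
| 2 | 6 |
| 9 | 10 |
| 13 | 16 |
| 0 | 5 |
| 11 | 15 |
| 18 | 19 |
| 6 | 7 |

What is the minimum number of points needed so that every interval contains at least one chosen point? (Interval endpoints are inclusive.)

Sorted: [0,5] [2,6] [6,7] [5,8] [9,10] [11,13] [11,15] [13,16] [17,18] [18,19]
{[0,5],[2,6]} hit by 5; {[6,7],[5,8]} hit by 7; {[9,10]} hit by 10; {[11,13],[11,15],[13,16]} hit by 13; {[17,18],[18,19]} hit by 18.
Points: 5, 7, 10, 13, 18 (5 total).

5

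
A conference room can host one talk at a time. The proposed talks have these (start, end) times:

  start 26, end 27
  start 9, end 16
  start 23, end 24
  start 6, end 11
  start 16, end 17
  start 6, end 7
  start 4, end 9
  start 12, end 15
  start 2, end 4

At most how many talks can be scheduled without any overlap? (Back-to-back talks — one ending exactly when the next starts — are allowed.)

6

By end time: (2,4), (6,7), (4,9), (6,11), (12,15), (9,16), (16,17), (23,24), (26,27).
Pick (2,4); next start ≥ 4 → (6,7); next start ≥ 7 → (12,15); next start ≥ 15 → (16,17); next start ≥ 17 → (23,24); next start ≥ 24 → (26,27).
Selected 6 talks.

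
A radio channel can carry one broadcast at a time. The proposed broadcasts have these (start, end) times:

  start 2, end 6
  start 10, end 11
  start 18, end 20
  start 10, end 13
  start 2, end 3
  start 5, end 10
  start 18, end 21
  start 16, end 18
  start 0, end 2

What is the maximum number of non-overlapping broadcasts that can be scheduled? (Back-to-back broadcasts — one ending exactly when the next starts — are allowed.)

6

Sort by end time and greedily take each interval whose start is ≥ the last chosen end.
Sorted by end: (0,2)  (2,3)  (2,6)  (5,10)  (10,11)  (10,13)  (16,18)  (18,20)  (18,21)
take (0,2); take (2,3); skip (2,6); take (5,10); take (10,11); take (16,18); take (18,20).
Selected 6 broadcasts.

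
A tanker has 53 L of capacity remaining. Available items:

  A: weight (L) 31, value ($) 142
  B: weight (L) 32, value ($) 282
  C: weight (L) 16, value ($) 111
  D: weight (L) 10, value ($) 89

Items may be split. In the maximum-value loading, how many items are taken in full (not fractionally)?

Greedy by value/weight ratio, highest first.
Ratios (sorted): D 8.90, B 8.81, C 6.94, A 4.58
take D (10 @ 89); take B (32 @ 282); take 11/16 of C → 76.31. Capacity used 53/53.
2 item(s) taken whole; one partial (take 11/16 of C).

2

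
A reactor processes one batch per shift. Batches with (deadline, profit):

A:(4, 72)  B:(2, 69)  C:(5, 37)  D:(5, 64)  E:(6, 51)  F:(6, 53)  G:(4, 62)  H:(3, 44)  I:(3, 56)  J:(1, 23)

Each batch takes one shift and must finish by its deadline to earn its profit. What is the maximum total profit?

Sort by profit descending; place each in the latest free slot ≤ its deadline.
By profit: A(d4,72), B(d2,69), D(d5,64), G(d4,62), I(d3,56), F(d6,53), E(d6,51), H(d3,44), C(d5,37), J(d1,23)
A→slot 4; B→slot 2; D→slot 5; G→slot 3; I→slot 1; F→slot 6; E skipped; H skipped; C skipped; J skipped.
Profit = 56 + 69 + 62 + 72 + 64 + 53 = 376

376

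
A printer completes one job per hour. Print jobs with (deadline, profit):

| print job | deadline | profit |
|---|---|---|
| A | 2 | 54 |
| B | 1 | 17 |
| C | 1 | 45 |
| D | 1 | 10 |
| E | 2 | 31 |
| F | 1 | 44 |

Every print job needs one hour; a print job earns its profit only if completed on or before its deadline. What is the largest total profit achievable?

99

By profit: A(d2,54), C(d1,45), F(d1,44), E(d2,31), B(d1,17), D(d1,10)
A→slot 2; C→slot 1; F skipped; E skipped; B skipped; D skipped.
Profit = 45 + 54 = 99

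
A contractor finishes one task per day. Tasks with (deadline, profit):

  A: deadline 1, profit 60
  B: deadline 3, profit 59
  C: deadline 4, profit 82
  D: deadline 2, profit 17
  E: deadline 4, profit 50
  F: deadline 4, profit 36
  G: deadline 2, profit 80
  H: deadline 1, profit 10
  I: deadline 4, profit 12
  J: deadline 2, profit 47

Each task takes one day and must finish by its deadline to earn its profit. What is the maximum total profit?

By profit: C(d4,82), G(d2,80), A(d1,60), B(d3,59), E(d4,50), J(d2,47), F(d4,36), D(d2,17), I(d4,12), H(d1,10)
C→slot 4; G→slot 2; A→slot 1; B→slot 3; E skipped; J skipped; F skipped; D skipped; I skipped; H skipped.
Profit = 60 + 80 + 59 + 82 = 281

281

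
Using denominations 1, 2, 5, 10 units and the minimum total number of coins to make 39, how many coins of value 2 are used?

2

Greedy: take as many of the largest coin as possible, then repeat with the remainder.
39 = 3×10 + 1×5 + 2×2
Count of 2: 2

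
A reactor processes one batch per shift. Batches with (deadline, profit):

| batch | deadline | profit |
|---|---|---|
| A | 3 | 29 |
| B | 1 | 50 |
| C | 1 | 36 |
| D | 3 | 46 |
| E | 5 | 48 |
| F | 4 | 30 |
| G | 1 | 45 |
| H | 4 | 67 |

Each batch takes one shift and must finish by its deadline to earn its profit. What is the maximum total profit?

Take jobs in profit order; each goes to the latest open slot no later than its deadline.
Profit order: H=67 B=50 E=48 D=46 G=45 C=36 F=30 A=29
Assign: H→slot 4, B→slot 1, E→slot 5, D→slot 3, G skipped, C skipped, F→slot 2, A skipped.
Slots: [1:B] [2:F] [3:D] [4:H] [5:E]
Profit = 50 + 30 + 46 + 67 + 48 = 241

241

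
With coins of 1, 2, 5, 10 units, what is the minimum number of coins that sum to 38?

Greedy: take as many of the largest coin as possible, then repeat with the remainder.
38 − 3×10→8 − 1×5→3 − 1×2→1 − 1×1→0
Total coins = 3 + 1 + 1 + 1 = 6

6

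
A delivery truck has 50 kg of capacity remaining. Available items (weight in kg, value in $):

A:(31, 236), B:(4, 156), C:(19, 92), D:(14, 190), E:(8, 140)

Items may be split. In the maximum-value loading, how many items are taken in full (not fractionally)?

Greedy by value/weight ratio, highest first.
Order: B (156/4=39.00) > E (140/8=17.50) > D (190/14=13.57) > A (236/31=7.61) > C (92/19=4.84)
Fill: take B (4 @ 156) → take E (8 @ 140) → take D (14 @ 190) → take 24/31 of A → 182.71; 50/50 used.
3 item(s) taken whole; one partial (take 24/31 of A).

3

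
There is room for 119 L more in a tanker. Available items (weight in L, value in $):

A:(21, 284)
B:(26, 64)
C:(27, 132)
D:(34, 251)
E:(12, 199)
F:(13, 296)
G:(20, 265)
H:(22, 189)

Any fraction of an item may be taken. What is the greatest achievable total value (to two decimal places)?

1461.85

Greedy by value/weight ratio, highest first.
Ratios (sorted): F 22.77, E 16.58, A 13.52, G 13.25, H 8.59, D 7.38, C 4.89, B 2.46
take F (13 @ 296); take E (12 @ 199); take A (21 @ 284); take G (20 @ 265); take H (22 @ 189); take 31/34 of D → 228.85. Capacity used 119/119.
Total value = 1461.85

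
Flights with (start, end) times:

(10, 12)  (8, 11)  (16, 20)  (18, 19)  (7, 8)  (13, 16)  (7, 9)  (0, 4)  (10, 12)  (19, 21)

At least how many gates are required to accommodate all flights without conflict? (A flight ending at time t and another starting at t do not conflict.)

3

Count concurrent intervals with a sweep; the peak is the room count.
Events (time:±→running): 0:+→1 4:-→0 7:+→1 7:+→2 8:-→1 8:+→2 9:-→1 10:+→2 10:+→3 … peak 3.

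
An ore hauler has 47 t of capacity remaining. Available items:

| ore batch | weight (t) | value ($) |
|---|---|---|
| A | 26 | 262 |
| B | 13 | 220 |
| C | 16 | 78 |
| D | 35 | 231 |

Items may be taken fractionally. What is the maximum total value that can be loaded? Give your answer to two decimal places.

534.80

Greedy by value/weight ratio, highest first.
Ratios (sorted): B 16.92, A 10.08, D 6.60, C 4.88
take B (13 @ 220); take A (26 @ 262); take 8/35 of D → 52.80. Capacity used 47/47.
Total value = 534.80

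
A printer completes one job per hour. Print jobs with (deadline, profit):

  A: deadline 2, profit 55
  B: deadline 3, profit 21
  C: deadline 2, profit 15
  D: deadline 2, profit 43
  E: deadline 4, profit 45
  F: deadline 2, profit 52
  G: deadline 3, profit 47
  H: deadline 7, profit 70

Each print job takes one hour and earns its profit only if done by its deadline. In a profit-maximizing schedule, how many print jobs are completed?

Sort by profit descending; place each in the latest free slot ≤ its deadline.
By profit: H(d7,70), A(d2,55), F(d2,52), G(d3,47), E(d4,45), D(d2,43), B(d3,21), C(d2,15)
H→slot 7; A→slot 2; F→slot 1; G→slot 3; E→slot 4; D skipped; B skipped; C skipped.
5 of 8 scheduled.

5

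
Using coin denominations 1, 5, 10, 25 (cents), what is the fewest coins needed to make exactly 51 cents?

Greedy: take as many of the largest coin as possible, then repeat with the remainder.
51 = 2×25 + 1×1
Total coins = 2 + 1 = 3

3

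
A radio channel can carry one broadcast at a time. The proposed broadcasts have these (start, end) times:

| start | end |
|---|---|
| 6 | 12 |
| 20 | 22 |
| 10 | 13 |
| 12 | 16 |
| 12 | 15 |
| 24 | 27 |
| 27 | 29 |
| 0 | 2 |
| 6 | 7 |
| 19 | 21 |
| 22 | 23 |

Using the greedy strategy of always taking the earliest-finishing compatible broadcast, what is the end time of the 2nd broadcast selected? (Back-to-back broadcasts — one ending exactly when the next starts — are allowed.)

Greedy by earliest finish: after sorting by end time, pick each interval compatible with the last pick.
Sorted by end: (0,2)  (6,7)  (6,12)  (10,13)  (12,15)  (12,16)  (19,21)  (20,22)  (22,23)  (24,27)  (27,29)
take (0,2); take (6,7); skip (6,12); take (10,13); skip (12,16); take (19,21); take (22,23); take (24,27); take (27,29).
Selected: (0,2) (6,7) (10,13) (19,21) (22,23) (24,27) (27,29)

7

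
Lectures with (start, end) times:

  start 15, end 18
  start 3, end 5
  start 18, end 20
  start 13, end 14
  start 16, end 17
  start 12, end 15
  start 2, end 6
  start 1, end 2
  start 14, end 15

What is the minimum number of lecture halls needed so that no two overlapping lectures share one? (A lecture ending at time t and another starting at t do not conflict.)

2

Count concurrent intervals with a sweep; the peak is the room count.
starts: [1, 2, 3, 12, 13, 14, 15, 16, 18]
ends:   [2, 5, 6, 14, 15, 15, 17, 18, 20]
s1→1 e2→0 s2→1 s3→2  — peak 2.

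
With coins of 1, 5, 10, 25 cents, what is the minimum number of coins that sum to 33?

5

Use the largest denomination that fits, subtract, and repeat.
33 = 1×25 + 1×5 + 3×1
Total coins = 1 + 1 + 3 = 5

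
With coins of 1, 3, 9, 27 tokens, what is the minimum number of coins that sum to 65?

Greedy: take as many of the largest coin as possible, then repeat with the remainder.
65 − 2×27→11 − 1×9→2 − 2×1→0
Total coins = 2 + 1 + 2 = 5

5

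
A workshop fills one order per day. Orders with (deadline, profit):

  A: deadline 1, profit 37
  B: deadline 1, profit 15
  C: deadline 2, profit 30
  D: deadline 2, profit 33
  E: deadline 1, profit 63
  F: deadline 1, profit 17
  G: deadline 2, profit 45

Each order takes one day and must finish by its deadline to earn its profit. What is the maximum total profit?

108

Take jobs in profit order; each goes to the latest open slot no later than its deadline.
Profit order: E=63 G=45 A=37 D=33 C=30 F=17 B=15
Assign: E→slot 1, G→slot 2, A skipped, D skipped, C skipped, F skipped, B skipped.
Slots: [1:E] [2:G]
Profit = 63 + 45 = 108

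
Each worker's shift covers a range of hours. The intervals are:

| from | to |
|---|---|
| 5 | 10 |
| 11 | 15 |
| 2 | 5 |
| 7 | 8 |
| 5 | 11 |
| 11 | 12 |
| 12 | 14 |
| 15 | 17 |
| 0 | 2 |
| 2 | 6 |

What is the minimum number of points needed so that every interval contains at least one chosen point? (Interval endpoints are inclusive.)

Sort by right endpoint; whenever an interval is uncovered, place a point at its right end.
By right end: [0,2]  [2,5]  [2,6]  [7,8]  [5,10]  [5,11]  [11,12]  [12,14]  [11,15]  [15,17]
[0,2] uncovered → point at 2; [7,8] uncovered → point at 8; [11,12] uncovered → point at 12; [15,17] uncovered → point at 17.
Points: 2, 8, 12, 17 (4 total).

4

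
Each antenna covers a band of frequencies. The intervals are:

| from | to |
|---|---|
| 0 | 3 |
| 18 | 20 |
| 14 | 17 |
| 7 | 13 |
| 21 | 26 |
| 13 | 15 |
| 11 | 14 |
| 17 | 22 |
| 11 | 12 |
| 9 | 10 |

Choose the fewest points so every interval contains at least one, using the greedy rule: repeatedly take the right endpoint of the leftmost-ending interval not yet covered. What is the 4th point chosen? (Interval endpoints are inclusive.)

15

Process intervals by earliest right end; each time one isn't hit yet, stab at its right endpoint.
Sorted: [0,3] [9,10] [11,12] [7,13] [11,14] [13,15] [14,17] [18,20] [17,22] [21,26]
{[0,3]} hit by 3; {[9,10]} hit by 10; {[11,12],[7,13],[11,14]} hit by 12; {[13,15],[14,17]} hit by 15; {[18,20],[17,22]} hit by 20; {[21,26]} hit by 26.
Points: 3, 10, 12, 15, 20, 26 (6 total).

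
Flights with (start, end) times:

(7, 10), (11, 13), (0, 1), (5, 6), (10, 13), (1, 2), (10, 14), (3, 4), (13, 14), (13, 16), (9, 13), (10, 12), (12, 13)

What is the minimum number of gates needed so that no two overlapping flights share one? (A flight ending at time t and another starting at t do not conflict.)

5

Events (time:±→running): 0:+→1 1:-→0 1:+→1 2:-→0 3:+→1 4:-→0 5:+→1 6:-→0 7:+→1 9:+→2 10:-→1 10:+→2 10:+→3 10:+→4 11:+→5 … peak 5.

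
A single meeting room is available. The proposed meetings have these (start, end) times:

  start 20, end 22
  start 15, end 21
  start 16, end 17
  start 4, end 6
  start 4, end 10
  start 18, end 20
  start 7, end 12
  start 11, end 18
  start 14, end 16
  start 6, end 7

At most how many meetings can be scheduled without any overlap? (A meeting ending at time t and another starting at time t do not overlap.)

Sort by end time and greedily take each interval whose start is ≥ the last chosen end.
By end time: (4,6), (6,7), (4,10), (7,12), (14,16), (16,17), (11,18), (18,20), (15,21), (20,22).
Pick (4,6); next start ≥ 6 → (6,7); next start ≥ 7 → (7,12); next start ≥ 12 → (14,16); next start ≥ 16 → (16,17); next start ≥ 17 → (18,20); next start ≥ 20 → (20,22).
Selected 7 meetings.

7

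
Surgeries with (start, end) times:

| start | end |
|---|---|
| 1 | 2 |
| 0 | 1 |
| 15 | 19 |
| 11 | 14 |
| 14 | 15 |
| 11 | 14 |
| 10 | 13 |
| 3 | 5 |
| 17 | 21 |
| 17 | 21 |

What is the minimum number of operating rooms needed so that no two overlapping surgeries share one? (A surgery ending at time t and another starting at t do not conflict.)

3

Events (time:±→running): 0:+→1 1:-→0 1:+→1 2:-→0 3:+→1 5:-→0 10:+→1 11:+→2 11:+→3 … peak 3.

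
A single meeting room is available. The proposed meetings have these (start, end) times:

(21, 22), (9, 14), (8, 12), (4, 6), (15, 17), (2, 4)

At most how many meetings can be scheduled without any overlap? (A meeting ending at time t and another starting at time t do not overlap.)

5

Greedy by earliest finish: after sorting by end time, pick each interval compatible with the last pick.
Sorted by end: (2,4)  (4,6)  (8,12)  (9,14)  (15,17)  (21,22)
take (2,4); take (4,6); take (8,12); take (15,17); take (21,22).
Selected 5 meetings.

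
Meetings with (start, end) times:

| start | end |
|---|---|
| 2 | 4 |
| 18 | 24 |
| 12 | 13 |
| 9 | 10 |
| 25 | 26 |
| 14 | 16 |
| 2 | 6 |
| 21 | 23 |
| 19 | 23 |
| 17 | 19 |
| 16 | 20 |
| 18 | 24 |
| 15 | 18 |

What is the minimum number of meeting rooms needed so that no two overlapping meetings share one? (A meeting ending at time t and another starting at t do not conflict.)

Count concurrent intervals with a sweep; the peak is the room count.
starts: [2, 2, 9, 12, 14, 15, 16, 17, 18, 18, 19, 21, 25]
ends:   [4, 6, 10, 13, 16, 18, 19, 20, 23, 23, 24, 24, 26]
s2→1 s2→2 e4→1 e6→0 s9→1 e10→0 s12→1 e13→0 s14→1 s15→2 e16→1 s16→2 s17→3 e18→2 s18→3 s18→4  — peak 4.

4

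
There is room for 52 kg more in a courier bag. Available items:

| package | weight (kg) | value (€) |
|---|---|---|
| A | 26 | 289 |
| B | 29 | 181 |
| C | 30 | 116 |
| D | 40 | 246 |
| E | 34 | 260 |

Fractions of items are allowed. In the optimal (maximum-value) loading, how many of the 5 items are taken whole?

Greedy by value/weight ratio, highest first.
Order: A (289/26=11.12) > E (260/34=7.65) > B (181/29=6.24) > D (246/40=6.15) > C (116/30=3.87)
Fill: take A (26 @ 289) → take 26/34 of E → 198.82; 52/52 used.
1 item(s) taken whole; one partial (take 26/34 of E).

1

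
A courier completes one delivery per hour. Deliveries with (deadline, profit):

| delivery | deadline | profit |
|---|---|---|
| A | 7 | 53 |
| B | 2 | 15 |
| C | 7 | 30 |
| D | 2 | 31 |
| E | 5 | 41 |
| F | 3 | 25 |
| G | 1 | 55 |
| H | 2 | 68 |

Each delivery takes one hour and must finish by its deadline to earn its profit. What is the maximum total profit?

Take jobs in profit order; each goes to the latest open slot no later than its deadline.
By profit: H(d2,68), G(d1,55), A(d7,53), E(d5,41), D(d2,31), C(d7,30), F(d3,25), B(d2,15)
H→slot 2; G→slot 1; A→slot 7; E→slot 5; D skipped; C→slot 6; F→slot 3; B skipped.
Profit = 55 + 68 + 25 + 41 + 30 + 53 = 272

272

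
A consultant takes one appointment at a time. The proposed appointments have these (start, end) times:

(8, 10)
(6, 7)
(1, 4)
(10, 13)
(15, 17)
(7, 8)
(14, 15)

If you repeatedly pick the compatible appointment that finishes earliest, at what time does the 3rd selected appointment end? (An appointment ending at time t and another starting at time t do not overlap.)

8

By end time: (1,4), (6,7), (7,8), (8,10), (10,13), (14,15), (15,17).
Pick (1,4); next start ≥ 4 → (6,7); next start ≥ 7 → (7,8); next start ≥ 8 → (8,10); next start ≥ 10 → (10,13); next start ≥ 13 → (14,15); next start ≥ 15 → (15,17).
Selected: (1,4) (6,7) (7,8) (8,10) (10,13) (14,15) (15,17)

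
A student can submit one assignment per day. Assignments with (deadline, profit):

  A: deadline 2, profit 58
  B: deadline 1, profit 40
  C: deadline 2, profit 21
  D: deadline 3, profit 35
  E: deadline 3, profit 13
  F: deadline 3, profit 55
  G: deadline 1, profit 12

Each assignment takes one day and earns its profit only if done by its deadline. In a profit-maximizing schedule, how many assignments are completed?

Sort by profit descending; place each in the latest free slot ≤ its deadline.
Profit order: A=58 F=55 B=40 D=35 C=21 E=13 G=12
Assign: A→slot 2, F→slot 3, B→slot 1, D skipped, C skipped, E skipped, G skipped.
Slots: [1:B] [2:A] [3:F]
3 of 7 scheduled.

3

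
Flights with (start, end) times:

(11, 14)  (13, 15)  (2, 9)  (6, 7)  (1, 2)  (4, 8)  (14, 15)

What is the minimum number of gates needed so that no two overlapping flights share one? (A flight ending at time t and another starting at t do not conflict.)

3

starts: [1, 2, 4, 6, 11, 13, 14]
ends:   [2, 7, 8, 9, 14, 15, 15]
s1→1 e2→0 s2→1 s4→2 s6→3  — peak 3.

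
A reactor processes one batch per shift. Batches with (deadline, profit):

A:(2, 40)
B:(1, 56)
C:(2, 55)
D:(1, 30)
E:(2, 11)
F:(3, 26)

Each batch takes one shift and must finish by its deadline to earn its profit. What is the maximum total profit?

Profit order: B=56 C=55 A=40 D=30 F=26 E=11
Assign: B→slot 1, C→slot 2, A skipped, D skipped, F→slot 3, E skipped.
Slots: [1:B] [2:C] [3:F]
Profit = 56 + 55 + 26 = 137

137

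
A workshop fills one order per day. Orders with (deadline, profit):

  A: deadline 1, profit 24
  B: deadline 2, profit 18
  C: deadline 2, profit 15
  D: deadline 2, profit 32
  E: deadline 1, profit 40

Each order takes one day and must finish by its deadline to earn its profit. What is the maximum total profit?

72

Take jobs in profit order; each goes to the latest open slot no later than its deadline.
By profit: E(d1,40), D(d2,32), A(d1,24), B(d2,18), C(d2,15)
E→slot 1; D→slot 2; A skipped; B skipped; C skipped.
Profit = 40 + 32 = 72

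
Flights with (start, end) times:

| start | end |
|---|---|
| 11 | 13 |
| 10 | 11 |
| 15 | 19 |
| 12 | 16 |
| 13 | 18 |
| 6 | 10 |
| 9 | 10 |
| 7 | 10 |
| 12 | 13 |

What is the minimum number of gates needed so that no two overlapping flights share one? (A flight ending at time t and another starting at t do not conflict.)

3

The answer is the maximum number of intervals overlapping at any instant.
starts: [6, 7, 9, 10, 11, 12, 12, 13, 15]
ends:   [10, 10, 10, 11, 13, 13, 16, 18, 19]
s6→1 s7→2 s9→3  — peak 3.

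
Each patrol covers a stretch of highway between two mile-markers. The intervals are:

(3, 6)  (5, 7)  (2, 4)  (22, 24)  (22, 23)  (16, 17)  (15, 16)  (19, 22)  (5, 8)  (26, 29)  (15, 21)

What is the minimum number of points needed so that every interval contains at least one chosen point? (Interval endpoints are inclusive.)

By right end: [2,4]  [3,6]  [5,7]  [5,8]  [15,16]  [16,17]  [15,21]  [19,22]  [22,23]  [22,24]  [26,29]
[2,4] uncovered → point at 4; [5,7] uncovered → point at 7; [15,16] uncovered → point at 16; [19,22] uncovered → point at 22; [26,29] uncovered → point at 29.
Points: 4, 7, 16, 22, 29 (5 total).

5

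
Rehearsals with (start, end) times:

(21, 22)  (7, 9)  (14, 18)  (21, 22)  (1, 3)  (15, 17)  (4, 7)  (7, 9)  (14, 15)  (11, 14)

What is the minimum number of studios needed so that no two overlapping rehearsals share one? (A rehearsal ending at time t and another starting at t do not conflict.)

2

starts: [1, 4, 7, 7, 11, 14, 14, 15, 21, 21]
ends:   [3, 7, 9, 9, 14, 15, 17, 18, 22, 22]
s1→1 e3→0 s4→1 e7→0 s7→1 s7→2  — peak 2.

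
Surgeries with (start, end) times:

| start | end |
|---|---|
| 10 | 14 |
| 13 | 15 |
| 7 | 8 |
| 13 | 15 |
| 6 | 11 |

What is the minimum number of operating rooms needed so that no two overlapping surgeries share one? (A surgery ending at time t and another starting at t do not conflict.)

starts: [6, 7, 10, 13, 13]
ends:   [8, 11, 14, 15, 15]
s6→1 s7→2 e8→1 s10→2 e11→1 s13→2 s13→3  — peak 3.

3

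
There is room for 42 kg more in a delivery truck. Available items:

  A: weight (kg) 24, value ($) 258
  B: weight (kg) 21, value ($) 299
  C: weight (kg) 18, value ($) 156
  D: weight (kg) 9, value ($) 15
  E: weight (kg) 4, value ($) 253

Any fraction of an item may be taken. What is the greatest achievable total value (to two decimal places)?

Greedy by value/weight ratio, highest first.
Ratios (sorted): E 63.25, B 14.24, A 10.75, C 8.67, D 1.67
take E (4 @ 253); take B (21 @ 299); take 17/24 of A → 182.75. Capacity used 42/42.
Total value = 734.75

734.75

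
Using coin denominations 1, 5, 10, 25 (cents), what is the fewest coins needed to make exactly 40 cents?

3

Use the largest denomination that fits, subtract, and repeat.
40 = 1×25 + 1×10 + 1×5
Total coins = 1 + 1 + 1 = 3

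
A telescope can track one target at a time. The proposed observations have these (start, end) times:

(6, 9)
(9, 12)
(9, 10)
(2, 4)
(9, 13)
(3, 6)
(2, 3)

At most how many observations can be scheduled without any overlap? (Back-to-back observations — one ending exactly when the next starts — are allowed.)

Sorted by end: (2,3)  (2,4)  (3,6)  (6,9)  (9,10)  (9,12)  (9,13)
take (2,3); skip (2,4); take (3,6); take (6,9); take (9,10); skip (9,13).
Selected 4 observations.

4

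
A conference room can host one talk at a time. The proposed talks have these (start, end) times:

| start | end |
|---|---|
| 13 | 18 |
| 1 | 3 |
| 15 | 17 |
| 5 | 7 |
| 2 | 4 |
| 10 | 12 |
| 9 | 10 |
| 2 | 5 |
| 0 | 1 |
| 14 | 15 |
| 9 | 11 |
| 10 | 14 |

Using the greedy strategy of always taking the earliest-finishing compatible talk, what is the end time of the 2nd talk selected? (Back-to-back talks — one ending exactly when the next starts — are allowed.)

Greedy by earliest finish: after sorting by end time, pick each interval compatible with the last pick.
By end time: (0,1), (1,3), (2,4), (2,5), (5,7), (9,10), (9,11), (10,12), (10,14), (14,15), (15,17), (13,18).
Pick (0,1); next start ≥ 1 → (1,3); next start ≥ 3 → (5,7); next start ≥ 7 → (9,10); next start ≥ 10 → (10,12); next start ≥ 12 → (14,15); next start ≥ 15 → (15,17).
Selected: (0,1) (1,3) (5,7) (9,10) (10,12) (14,15) (15,17)

3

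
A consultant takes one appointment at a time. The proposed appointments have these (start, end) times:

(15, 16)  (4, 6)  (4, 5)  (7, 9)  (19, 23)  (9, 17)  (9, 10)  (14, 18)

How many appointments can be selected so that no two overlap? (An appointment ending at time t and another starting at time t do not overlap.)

Sorted by end: (4,5)  (4,6)  (7,9)  (9,10)  (15,16)  (9,17)  (14,18)  (19,23)
take (4,5); take (7,9); take (9,10); take (15,16); skip (14,18); take (19,23).
Selected 5 appointments.

5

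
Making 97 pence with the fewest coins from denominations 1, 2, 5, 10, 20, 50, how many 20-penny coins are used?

Greedy: take as many of the largest coin as possible, then repeat with the remainder.
97 − 1×50→47 − 2×20→7 − 1×5→2 − 1×2→0
Count of 20: 2

2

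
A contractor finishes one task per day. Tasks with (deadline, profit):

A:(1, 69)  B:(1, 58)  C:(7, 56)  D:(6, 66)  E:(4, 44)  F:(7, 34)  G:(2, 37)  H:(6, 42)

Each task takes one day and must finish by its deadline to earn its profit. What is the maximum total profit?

Take jobs in profit order; each goes to the latest open slot no later than its deadline.
By profit: A(d1,69), D(d6,66), B(d1,58), C(d7,56), E(d4,44), H(d6,42), G(d2,37), F(d7,34)
A→slot 1; D→slot 6; B skipped; C→slot 7; E→slot 4; H→slot 5; G→slot 2; F→slot 3.
Profit = 69 + 37 + 34 + 44 + 42 + 66 + 56 = 348

348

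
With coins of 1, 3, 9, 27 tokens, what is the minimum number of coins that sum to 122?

Greedy: take as many of the largest coin as possible, then repeat with the remainder.
122 − 4×27→14 − 1×9→5 − 1×3→2 − 2×1→0
Total coins = 4 + 1 + 1 + 2 = 8

8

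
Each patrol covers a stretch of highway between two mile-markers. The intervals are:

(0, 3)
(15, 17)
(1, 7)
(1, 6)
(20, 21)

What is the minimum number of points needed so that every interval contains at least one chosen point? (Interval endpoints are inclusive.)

Sort by right endpoint; whenever an interval is uncovered, place a point at its right end.
By right end: [0,3]  [1,6]  [1,7]  [15,17]  [20,21]
[0,3] uncovered → point at 3; [15,17] uncovered → point at 17; [20,21] uncovered → point at 21.
Points: 3, 17, 21 (3 total).

3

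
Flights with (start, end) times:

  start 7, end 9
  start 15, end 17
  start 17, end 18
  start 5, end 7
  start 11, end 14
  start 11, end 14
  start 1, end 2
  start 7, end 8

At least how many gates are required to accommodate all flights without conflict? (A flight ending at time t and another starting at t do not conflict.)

2

starts: [1, 5, 7, 7, 11, 11, 15, 17]
ends:   [2, 7, 8, 9, 14, 14, 17, 18]
s1→1 e2→0 s5→1 e7→0 s7→1 s7→2  — peak 2.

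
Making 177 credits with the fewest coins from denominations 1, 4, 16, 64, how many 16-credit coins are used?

Use the largest denomination that fits, subtract, and repeat.
177 = 2×64 + 3×16 + 1×1
Count of 16: 3

3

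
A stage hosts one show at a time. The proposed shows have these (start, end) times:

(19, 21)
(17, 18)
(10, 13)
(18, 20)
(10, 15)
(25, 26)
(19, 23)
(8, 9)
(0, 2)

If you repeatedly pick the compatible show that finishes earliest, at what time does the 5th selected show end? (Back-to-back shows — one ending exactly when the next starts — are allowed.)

By end time: (0,2), (8,9), (10,13), (10,15), (17,18), (18,20), (19,21), (19,23), (25,26).
Pick (0,2); next start ≥ 2 → (8,9); next start ≥ 9 → (10,13); next start ≥ 13 → (17,18); next start ≥ 18 → (18,20); next start ≥ 20 → (25,26).
Selected: (0,2) (8,9) (10,13) (17,18) (18,20) (25,26)

20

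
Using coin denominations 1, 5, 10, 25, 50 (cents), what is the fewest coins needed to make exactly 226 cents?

6

226 − 4×50→26 − 1×25→1 − 1×1→0
Total coins = 4 + 1 + 1 = 6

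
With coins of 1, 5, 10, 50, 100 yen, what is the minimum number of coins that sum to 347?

10

347 − 3×100→47 − 4×10→7 − 1×5→2 − 2×1→0
Total coins = 3 + 4 + 1 + 2 = 10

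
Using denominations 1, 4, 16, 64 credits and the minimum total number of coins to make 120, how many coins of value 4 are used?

120 = 1×64 + 3×16 + 2×4
Count of 4: 2

2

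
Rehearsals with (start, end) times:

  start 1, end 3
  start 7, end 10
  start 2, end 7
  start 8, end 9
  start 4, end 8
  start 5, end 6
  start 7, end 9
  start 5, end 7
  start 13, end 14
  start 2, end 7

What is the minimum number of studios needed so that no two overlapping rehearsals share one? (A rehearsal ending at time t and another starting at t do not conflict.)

starts: [1, 2, 2, 4, 5, 5, 7, 7, 8, 13]
ends:   [3, 6, 7, 7, 7, 8, 9, 9, 10, 14]
s1→1 s2→2 s2→3 e3→2 s4→3 s5→4 s5→5  — peak 5.

5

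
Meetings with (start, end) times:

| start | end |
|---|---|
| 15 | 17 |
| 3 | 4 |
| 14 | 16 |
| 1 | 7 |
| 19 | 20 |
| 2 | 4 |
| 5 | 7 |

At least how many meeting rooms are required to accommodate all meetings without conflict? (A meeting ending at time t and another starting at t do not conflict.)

3

Count concurrent intervals with a sweep; the peak is the room count.
starts: [1, 2, 3, 5, 14, 15, 19]
ends:   [4, 4, 7, 7, 16, 17, 20]
s1→1 s2→2 s3→3  — peak 3.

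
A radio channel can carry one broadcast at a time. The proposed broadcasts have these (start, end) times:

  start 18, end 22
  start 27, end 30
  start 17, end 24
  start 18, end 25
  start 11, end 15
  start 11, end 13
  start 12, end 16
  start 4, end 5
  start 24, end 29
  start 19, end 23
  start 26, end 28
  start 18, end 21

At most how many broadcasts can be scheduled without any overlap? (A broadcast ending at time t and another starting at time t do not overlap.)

4

Sort by end time and greedily take each interval whose start is ≥ the last chosen end.
Sorted by end: (4,5)  (11,13)  (11,15)  (12,16)  (18,21)  (18,22)  (19,23)  (17,24)  (18,25)  (26,28)  (24,29)  (27,30)
take (4,5); take (11,13); skip (11,15); skip (12,16); take (18,21); skip (17,24); skip (18,25); take (26,28); skip (24,29).
Selected 4 broadcasts.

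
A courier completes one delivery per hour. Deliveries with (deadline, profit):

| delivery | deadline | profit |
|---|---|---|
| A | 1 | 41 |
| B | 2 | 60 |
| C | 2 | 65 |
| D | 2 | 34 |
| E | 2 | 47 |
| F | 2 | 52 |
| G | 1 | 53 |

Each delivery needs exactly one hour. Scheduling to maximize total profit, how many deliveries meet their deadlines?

2

Take jobs in profit order; each goes to the latest open slot no later than its deadline.
Profit order: C=65 B=60 G=53 F=52 E=47 A=41 D=34
Assign: C→slot 2, B→slot 1, G skipped, F skipped, E skipped, A skipped, D skipped.
Slots: [1:B] [2:C]
2 of 7 scheduled.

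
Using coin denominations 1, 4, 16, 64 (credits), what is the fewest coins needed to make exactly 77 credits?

5

Greedy: take as many of the largest coin as possible, then repeat with the remainder.
77 = 1×64 + 3×4 + 1×1
Total coins = 1 + 3 + 1 = 5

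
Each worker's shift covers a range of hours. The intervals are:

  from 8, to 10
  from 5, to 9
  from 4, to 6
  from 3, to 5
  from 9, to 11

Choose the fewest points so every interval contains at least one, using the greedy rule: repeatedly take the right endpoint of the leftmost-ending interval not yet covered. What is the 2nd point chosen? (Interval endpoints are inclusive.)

Sort by right endpoint; whenever an interval is uncovered, place a point at its right end.
By right end: [3,5]  [4,6]  [5,9]  [8,10]  [9,11]
[3,5] uncovered → point at 5; [8,10] uncovered → point at 10.
Points: 5, 10 (2 total).

10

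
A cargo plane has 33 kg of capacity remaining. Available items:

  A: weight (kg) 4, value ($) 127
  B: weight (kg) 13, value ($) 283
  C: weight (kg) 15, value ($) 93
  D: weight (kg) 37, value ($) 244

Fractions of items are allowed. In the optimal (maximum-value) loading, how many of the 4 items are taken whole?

Sort by value per unit weight and fill in that order.
Ratios (sorted): A 31.75, B 21.77, D 6.59, C 6.20
take A (4 @ 127); take B (13 @ 283); take 16/37 of D → 105.51. Capacity used 33/33.
2 item(s) taken whole; one partial (take 16/37 of D).

2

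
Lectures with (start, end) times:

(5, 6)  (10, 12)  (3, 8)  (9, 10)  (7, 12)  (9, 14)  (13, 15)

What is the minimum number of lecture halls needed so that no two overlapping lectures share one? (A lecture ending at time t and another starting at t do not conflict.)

The answer is the maximum number of intervals overlapping at any instant.
Events (time:±→running): 3:+→1 5:+→2 6:-→1 7:+→2 8:-→1 9:+→2 9:+→3 … peak 3.

3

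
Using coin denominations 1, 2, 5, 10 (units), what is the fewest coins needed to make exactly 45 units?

Greedy: take as many of the largest coin as possible, then repeat with the remainder.
45 = 4×10 + 1×5
Total coins = 4 + 1 = 5

5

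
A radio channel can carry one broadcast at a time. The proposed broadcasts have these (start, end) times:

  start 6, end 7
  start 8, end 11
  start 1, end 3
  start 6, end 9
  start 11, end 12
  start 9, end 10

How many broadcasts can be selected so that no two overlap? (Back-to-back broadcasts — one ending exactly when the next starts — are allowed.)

4

Sorted by end: (1,3)  (6,7)  (6,9)  (9,10)  (8,11)  (11,12)
take (1,3); take (6,7); skip (6,9); take (9,10); take (11,12).
Selected 4 broadcasts.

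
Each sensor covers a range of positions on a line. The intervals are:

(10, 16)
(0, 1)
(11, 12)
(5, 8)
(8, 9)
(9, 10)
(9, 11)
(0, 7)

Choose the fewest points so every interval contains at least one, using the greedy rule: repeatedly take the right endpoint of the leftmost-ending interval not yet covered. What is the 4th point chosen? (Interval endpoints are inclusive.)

12

Process intervals by earliest right end; each time one isn't hit yet, stab at its right endpoint.
Sorted: [0,1] [0,7] [5,8] [8,9] [9,10] [9,11] [11,12] [10,16]
{[0,1],[0,7]} hit by 1; {[5,8],[8,9]} hit by 8; {[9,10],[9,11]} hit by 10; {[11,12],[10,16]} hit by 12.
Points: 1, 8, 10, 12 (4 total).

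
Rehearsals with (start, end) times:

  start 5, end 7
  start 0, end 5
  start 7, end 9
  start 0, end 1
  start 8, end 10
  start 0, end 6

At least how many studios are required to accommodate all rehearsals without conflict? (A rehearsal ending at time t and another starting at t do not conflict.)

3

The answer is the maximum number of intervals overlapping at any instant.
Events (time:±→running): 0:+→1 0:+→2 0:+→3 … peak 3.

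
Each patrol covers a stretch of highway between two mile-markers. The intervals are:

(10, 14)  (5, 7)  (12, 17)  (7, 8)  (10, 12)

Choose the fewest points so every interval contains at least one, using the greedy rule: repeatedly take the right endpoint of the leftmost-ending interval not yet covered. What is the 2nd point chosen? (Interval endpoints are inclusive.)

Sort by right endpoint; whenever an interval is uncovered, place a point at its right end.
Sorted: [5,7] [7,8] [10,12] [10,14] [12,17]
{[5,7],[7,8]} hit by 7; {[10,12],[10,14],[12,17]} hit by 12.
Points: 7, 12 (2 total).

12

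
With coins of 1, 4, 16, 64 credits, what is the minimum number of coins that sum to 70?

4

Use the largest denomination that fits, subtract, and repeat.
70 = 1×64 + 1×4 + 2×1
Total coins = 1 + 1 + 2 = 4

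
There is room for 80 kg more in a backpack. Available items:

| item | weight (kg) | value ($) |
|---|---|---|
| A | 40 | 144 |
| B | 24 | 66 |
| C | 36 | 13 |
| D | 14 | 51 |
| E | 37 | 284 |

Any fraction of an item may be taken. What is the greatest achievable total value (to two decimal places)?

439.40

Sort by value per unit weight and fill in that order.
Ratios (sorted): E 7.68, D 3.64, A 3.60, B 2.75, C 0.36
take E (37 @ 284); take D (14 @ 51); take 29/40 of A → 104.40. Capacity used 80/80.
Total value = 439.40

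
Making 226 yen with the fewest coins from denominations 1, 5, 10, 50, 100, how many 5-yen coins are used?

Greedy: take as many of the largest coin as possible, then repeat with the remainder.
226 = 2×100 + 2×10 + 1×5 + 1×1
Count of 5: 1

1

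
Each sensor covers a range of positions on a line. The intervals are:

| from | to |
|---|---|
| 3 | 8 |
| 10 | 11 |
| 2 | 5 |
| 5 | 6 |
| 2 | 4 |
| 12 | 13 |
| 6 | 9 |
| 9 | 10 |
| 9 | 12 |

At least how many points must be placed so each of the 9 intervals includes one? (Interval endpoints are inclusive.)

Sort by right endpoint; whenever an interval is uncovered, place a point at its right end.
By right end: [2,4]  [2,5]  [5,6]  [3,8]  [6,9]  [9,10]  [10,11]  [9,12]  [12,13]
[2,4] uncovered → point at 4; [5,6] uncovered → point at 6; [9,10] uncovered → point at 10; [12,13] uncovered → point at 13.
Points: 4, 6, 10, 13 (4 total).

4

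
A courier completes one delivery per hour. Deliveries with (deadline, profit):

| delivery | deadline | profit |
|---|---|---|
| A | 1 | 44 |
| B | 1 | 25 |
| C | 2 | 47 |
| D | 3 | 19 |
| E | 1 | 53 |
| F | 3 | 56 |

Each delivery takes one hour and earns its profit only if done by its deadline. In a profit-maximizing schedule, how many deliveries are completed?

Profit order: F=56 E=53 C=47 A=44 B=25 D=19
Assign: F→slot 3, E→slot 1, C→slot 2, A skipped, B skipped, D skipped.
Slots: [1:E] [2:C] [3:F]
3 of 6 scheduled.

3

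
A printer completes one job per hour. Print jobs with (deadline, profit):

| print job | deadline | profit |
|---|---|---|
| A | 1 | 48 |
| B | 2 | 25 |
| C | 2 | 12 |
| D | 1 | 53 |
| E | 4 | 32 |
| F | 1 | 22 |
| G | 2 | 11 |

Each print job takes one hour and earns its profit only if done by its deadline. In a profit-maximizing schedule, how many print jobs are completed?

3

By profit: D(d1,53), A(d1,48), E(d4,32), B(d2,25), F(d1,22), C(d2,12), G(d2,11)
D→slot 1; A skipped; E→slot 4; B→slot 2; F skipped; C skipped; G skipped.
3 of 7 scheduled.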